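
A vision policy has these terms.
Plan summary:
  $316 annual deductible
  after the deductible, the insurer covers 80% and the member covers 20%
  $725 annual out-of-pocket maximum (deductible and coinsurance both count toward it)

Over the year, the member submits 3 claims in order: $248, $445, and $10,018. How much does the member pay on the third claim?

Claim 1 ($248): entire amount goes to the deductible. Cost to member: $248. OOP to date $248.
Claim 2 ($445): $68 to deductible, leaving $377; coinsurance $377 × 20% = $75.40. Cost to member: $143.40. OOP to date $391.40.
Claim 3 ($10,018): 20% coinsurance on $10,018 = $2,003.60. Adding that to $391.40 gives $2,395, past the $725 cap; member pays only $725 − $391.40 = $333.60.

$333.60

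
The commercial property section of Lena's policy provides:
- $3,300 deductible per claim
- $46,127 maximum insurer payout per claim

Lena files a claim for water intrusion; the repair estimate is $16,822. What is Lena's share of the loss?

$3,300

Subtract the deductible: $16,822 − $3,300 = $13,522.
That's under the $46,127 cap, so the insurer reimburses the full $13,522.
Business's share is the uncovered remainder: $16,822 − $13,522 = $3,300.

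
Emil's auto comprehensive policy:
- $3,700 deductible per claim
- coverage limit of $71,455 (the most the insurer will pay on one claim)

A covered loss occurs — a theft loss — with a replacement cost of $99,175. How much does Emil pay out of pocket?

$27,720

Less the $3,700 deductible: $99,175 − $3,700 = $95,475.
$95,475 exceeds the $71,455 limit, so the insurer pays the limit: $71,455.
Out of pocket: $99,175 − $71,455 = $27,720.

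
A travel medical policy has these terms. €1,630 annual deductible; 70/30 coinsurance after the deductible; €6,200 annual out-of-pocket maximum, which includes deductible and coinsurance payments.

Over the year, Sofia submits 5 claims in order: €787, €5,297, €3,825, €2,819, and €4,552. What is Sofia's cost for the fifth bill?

€1,240.60

Bill 1, €787: all of it applies to the deductible. Traveler pays €787; OOP now €787.
Bill 2, €5,297: €843 finishes the deductible; €4,454 goes to coinsurance; 30% of €4,454 = €1,336.20. Traveler pays €2,179.20; OOP now €2,966.20.
Bill 3, €3,825: 30% coinsurance on €3,825 = €1,147.50. Traveler pays €1,147.50; OOP now €4,113.70.
Bill 4, €2,819: 30% coinsurance on €2,819 = €845.70. Traveler owes €845.70 (running OOP €4,959.40).
Bill 5, €4,552: 30% coinsurance on €4,552 = €1,365.60. Adding that to €4,959.40 gives €6,325, past the €6,200 cap; traveler pays only €6,200 − €4,959.40 = €1,240.60.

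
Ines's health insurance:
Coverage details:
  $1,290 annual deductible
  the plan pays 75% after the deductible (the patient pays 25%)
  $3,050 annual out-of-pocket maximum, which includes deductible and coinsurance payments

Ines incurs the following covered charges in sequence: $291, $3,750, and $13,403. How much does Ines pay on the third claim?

Bill 1, $291: fully absorbed by the deductible. Patient pays $291; OOP now $291.
Bill 2, $3,750: $999 to deductible, leaving $2,751; coinsurance $2,751 × 25% = $687.75. Cost to patient: $1,686.75. OOP to date $1,977.75.
Bill 3, $13,403: deductible already satisfied, so patient's share is 25% × $13,403 = $3,350.75. Adding that to $1,977.75 gives $5,328.50, past the $3,050 cap; patient pays only $3,050 − $1,977.75 = $1,072.25.

$1,072.25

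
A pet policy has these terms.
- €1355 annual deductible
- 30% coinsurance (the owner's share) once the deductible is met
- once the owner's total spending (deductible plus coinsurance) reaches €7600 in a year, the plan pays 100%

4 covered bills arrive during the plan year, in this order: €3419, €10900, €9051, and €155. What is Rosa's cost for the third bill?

Bill 1, €3419: €1355 finishes the deductible; €2064 goes to coinsurance; 30% of €2064 = €619.20. Cost to owner: €1974.20. OOP to date €1974.20.
Bill 2, €10900: 30% coinsurance on €10900 = €3270. Cost to owner: €3270. OOP to date €5244.20.
Bill 3, €9051: deductible met; 30% of €9051 = €2715.30. Adding that to €5244.20 gives €7959.50, past the €7600 cap; owner pays only €7600 − €5244.20 = €2355.80.

€2355.80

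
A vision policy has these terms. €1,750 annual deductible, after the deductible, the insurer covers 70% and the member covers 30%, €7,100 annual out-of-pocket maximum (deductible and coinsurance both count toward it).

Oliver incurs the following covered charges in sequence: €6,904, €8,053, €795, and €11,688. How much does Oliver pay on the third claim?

€238.50

Claim 1 — €6,904: €1,750 finishes the deductible; €5,154 goes to coinsurance; 30% of €5,154 = €1,546.20. Member pays €3,296.20; OOP now €3,296.20.
Claim 2 — €8,053: 30% coinsurance on €8,053 = €2,415.90. Member pays €2,415.90; OOP now €5,712.10.
Claim 3 — €795: deductible already satisfied, so member's share is 30% × €795 = €238.50. Member pays €238.50; OOP now €5,950.60.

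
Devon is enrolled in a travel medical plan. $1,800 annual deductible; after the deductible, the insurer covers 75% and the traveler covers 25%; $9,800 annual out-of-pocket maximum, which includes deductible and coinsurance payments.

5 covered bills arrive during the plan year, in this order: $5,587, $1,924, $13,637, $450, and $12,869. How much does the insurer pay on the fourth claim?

Claim 1 — $5,587: deductible takes $1,800, $3,787 remains; traveler's 25% is $946.75. Cost to traveler: $2,746.75. OOP to date $2,746.75. Insurer: $5,587 − $2,746.75 = $2,840.25.
Claim 2 — $1,924: deductible met; 25% of $1,924 = $481. Cost to traveler: $481. OOP to date $3,227.75. Insurer: $1,924 − $481 = $1,443.
Claim 3 — $13,637: 25% coinsurance on $13,637 = $3,409.25. Traveler owes $3,409.25 (running OOP $6,637). Insurer: $13,637 − $3,409.25 = $10,227.75.
Claim 4 — $450: 25% coinsurance on $450 = $112.50. Traveler pays $112.50; OOP now $6,749.50. Plan pays $450 − $112.50 = $337.50.

$337.50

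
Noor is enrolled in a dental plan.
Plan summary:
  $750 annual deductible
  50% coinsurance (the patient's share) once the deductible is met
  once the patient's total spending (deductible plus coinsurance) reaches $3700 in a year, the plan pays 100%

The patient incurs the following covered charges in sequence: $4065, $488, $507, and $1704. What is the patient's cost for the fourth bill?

Claim 1 ($4065): $750 to deductible, leaving $3315; 50% of $3315 = $1657.50. Patient pays $2407.50; OOP now $2407.50.
Claim 2 ($488): 50% coinsurance on $488 = $244. Patient pays $244; OOP now $2651.50.
Claim 3 ($507): deductible already satisfied, so patient's share is 50% × $507 = $253.50. Patient owes $253.50 (running OOP $2905).
Claim 4 ($1704): 50% coinsurance on $1704 = $852. Adding that to $2905 gives $3757, past the $3700 cap; patient pays only $3700 − $2905 = $795.

$795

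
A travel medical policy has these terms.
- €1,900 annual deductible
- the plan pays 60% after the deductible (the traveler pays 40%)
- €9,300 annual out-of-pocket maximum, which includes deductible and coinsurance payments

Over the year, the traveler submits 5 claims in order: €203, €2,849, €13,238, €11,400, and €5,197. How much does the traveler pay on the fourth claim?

#1 (€203): entire amount goes to the deductible. Traveler pays €203; OOP now €203.
#2 (€2,849): deductible takes €1,697, €1,152 remains; coinsurance €1,152 × 40% = €460.80. Cost to traveler: €2,157.80. OOP to date €2,360.80.
#3 (€13,238): deductible met; 40% of €13,238 = €5,295.20. Traveler owes €5,295.20 (running OOP €7,656).
#4 (€11,400): deductible already satisfied, so traveler's share is 40% × €11,400 = €4,560. OOP would hit €12,216 > €9,300, so the cap limits the traveler to €9,300 − €7,656 = €1,644.

€1,644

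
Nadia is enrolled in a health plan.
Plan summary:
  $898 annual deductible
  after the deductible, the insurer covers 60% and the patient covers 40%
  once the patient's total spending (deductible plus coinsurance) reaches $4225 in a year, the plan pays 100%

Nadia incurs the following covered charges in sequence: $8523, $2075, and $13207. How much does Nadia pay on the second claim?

Claim 1 — $8523: $898 finishes the deductible; $7625 goes to coinsurance; patient's 40% is $3050. Patient owes $3948 (running OOP $3948).
Claim 2 — $2075: deductible already satisfied, so patient's share is 40% × $2075 = $830. That would push OOP to $4778, over the $4225 cap, so patient pays $4225 − $3948 = $277.

$277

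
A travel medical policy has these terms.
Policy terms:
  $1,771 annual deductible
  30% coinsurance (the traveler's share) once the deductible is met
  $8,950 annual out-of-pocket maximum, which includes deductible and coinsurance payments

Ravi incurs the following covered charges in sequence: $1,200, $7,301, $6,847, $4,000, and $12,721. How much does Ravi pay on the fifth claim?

$1,905.90

Bill 1, $1,200: entire amount goes to the deductible. Cost to traveler: $1,200. OOP to date $1,200.
Bill 2, $7,301: $571 to deductible, leaving $6,730; coinsurance $6,730 × 30% = $2,019. Traveler owes $2,590 (running OOP $3,790).
Bill 3, $6,847: deductible already satisfied, so traveler's share is 30% × $6,847 = $2,054.10. Traveler pays $2,054.10; OOP now $5,844.10.
Bill 4, $4,000: deductible already satisfied, so traveler's share is 30% × $4,000 = $1,200. Traveler pays $1,200; OOP now $7,044.10.
Bill 5, $12,721: 30% coinsurance on $12,721 = $3,816.30. OOP would hit $10,860.40 > $8,950, so the cap limits the traveler to $8,950 − $7,044.10 = $1,905.90.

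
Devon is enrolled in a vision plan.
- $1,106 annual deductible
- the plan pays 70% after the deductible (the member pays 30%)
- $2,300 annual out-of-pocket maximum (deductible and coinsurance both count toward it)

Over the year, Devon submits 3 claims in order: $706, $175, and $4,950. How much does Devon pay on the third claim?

$1,419

Claim 1 — $706: all of it applies to the deductible. Member pays $706; OOP now $706.
Claim 2 — $175: all of it applies to the deductible. Member owes $175 (running OOP $881).
Claim 3 — $4,950: $225 to deductible, leaving $4,725; 30% of $4,725 = $1,417.50. Deductible plus coinsurance: $225 + $1,417.50 = $1,642.50. OOP would hit $2,523.50 > $2,300, so the cap limits the member to $2,300 − $881 = $1,419.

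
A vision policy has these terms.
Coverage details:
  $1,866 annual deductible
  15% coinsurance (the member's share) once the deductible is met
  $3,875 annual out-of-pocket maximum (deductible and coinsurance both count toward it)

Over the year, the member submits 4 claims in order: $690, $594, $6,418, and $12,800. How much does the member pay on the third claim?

Bill 1, $690: all of it applies to the deductible. Cost to member: $690. OOP to date $690.
Bill 2, $594: all of it applies to the deductible. Member pays $594; OOP now $1,284.
Bill 3, $6,418: $582 to deductible, leaving $5,836; coinsurance $5,836 × 15% = $875.40. Member owes $1,457.40 (running OOP $2,741.40).

$1,457.40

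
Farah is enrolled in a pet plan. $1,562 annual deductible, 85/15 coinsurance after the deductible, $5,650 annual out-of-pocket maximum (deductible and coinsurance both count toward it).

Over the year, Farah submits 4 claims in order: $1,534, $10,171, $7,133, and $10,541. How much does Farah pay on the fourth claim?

Claim 1 ($1,534): entire amount goes to the deductible. Cost to owner: $1,534. OOP to date $1,534.
Claim 2 ($10,171): $28 finishes the deductible; $10,143 goes to coinsurance; owner's 15% is $1,521.45. Cost to owner: $1,549.45. OOP to date $3,083.45.
Claim 3 ($7,133): deductible met; 15% of $7,133 = $1,069.95. Cost to owner: $1,069.95. OOP to date $4,153.40.
Claim 4 ($10,541): deductible met; 15% of $10,541 = $1,581.15. That would push OOP to $5,734.55, over the $5,650 cap, so owner pays $5,650 − $4,153.40 = $1,496.60.

$1,496.60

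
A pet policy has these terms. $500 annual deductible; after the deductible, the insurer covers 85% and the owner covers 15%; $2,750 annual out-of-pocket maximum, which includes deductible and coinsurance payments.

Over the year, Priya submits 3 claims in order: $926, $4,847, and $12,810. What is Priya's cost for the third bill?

$1,459.05

Claim 1 ($926): deductible takes $500, $426 remains; coinsurance $426 × 15% = $63.90. Owner pays $563.90; OOP now $563.90.
Claim 2 ($4,847): deductible met; 15% of $4,847 = $727.05. Owner pays $727.05; OOP now $1,290.95.
Claim 3 ($12,810): deductible already satisfied, so owner's share is 15% × $12,810 = $1,921.50. That would push OOP to $3,212.45, over the $2,750 cap, so owner pays $2,750 − $1,290.95 = $1,459.05.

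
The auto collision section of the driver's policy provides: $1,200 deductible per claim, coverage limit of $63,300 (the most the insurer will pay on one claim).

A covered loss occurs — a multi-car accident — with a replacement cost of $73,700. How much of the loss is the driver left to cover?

After the deductible, $73,700 − $1,200 = $72,500 remains.
$72,500 exceeds the $63,300 limit, so the insurer pays the limit: $63,300.
The driver bears the rest of the original loss: $73,700 − $63,300 = $10,400.

$10,400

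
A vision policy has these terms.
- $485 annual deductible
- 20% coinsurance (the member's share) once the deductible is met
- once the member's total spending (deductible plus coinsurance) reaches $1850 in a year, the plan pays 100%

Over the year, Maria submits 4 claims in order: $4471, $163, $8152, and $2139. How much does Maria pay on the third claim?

$535.20

#1 ($4471): $485 to deductible, leaving $3986; coinsurance $3986 × 20% = $797.20. Member owes $1282.20 (running OOP $1282.20).
#2 ($163): deductible already satisfied, so member's share is 20% × $163 = $32.60. Cost to member: $32.60. OOP to date $1314.80.
#3 ($8152): deductible met; 20% of $8152 = $1630.40. That would push OOP to $2945.20, over the $1850 cap, so member pays $1850 − $1314.80 = $535.20.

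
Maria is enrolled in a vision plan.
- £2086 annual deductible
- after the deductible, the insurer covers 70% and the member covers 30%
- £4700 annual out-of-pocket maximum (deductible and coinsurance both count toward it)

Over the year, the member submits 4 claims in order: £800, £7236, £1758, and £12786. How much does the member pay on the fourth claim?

£301.60

Bill 1, £800: fully absorbed by the deductible. Cost to member: £800. OOP to date £800.
Bill 2, £7236: £1286 finishes the deductible; £5950 goes to coinsurance; coinsurance £5950 × 30% = £1785. Member pays £3071; OOP now £3871.
Bill 3, £1758: deductible met; 30% of £1758 = £527.40. Member owes £527.40 (running OOP £4398.40).
Bill 4, £12786: deductible already satisfied, so member's share is 30% × £12786 = £3835.80. That would push OOP to £8234.20, over the £4700 cap, so member pays £4700 − £4398.40 = £301.60.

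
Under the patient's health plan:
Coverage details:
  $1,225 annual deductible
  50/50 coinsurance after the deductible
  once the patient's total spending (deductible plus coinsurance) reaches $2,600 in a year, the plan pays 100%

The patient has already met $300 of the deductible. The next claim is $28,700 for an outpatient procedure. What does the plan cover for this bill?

$26,400

$300 of the $1,225 deductible is already met, leaving $925.
The remaining $27,775 (= $28,700 − $925) moves to coinsurance.
Coinsurance: $27,775 × 50% = $13,887.50.
That puts the patient's cost at $925 + $13,887.50 = $14,812.50 before any cap.
That would bring total out-of-pocket to $15,112.50, past the $2,600 cap. The patient is capped at $2,600 − $300 = $2,300 on this claim.
Insurer pays the balance: $28,700 − $2,300 = $26,400.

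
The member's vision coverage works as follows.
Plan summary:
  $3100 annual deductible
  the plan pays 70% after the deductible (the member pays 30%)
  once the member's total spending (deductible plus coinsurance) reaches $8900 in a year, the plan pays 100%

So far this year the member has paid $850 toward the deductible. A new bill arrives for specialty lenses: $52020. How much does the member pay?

Deductible still to meet: $3100 − $850 = $2250.
That leaves $52020 − $2250 = $49770 for coinsurance.
30% of $49770 = $14931 falls to the member.
That puts the member's cost at $2250 + $14931 = $17181 before any cap.
Year-to-date out-of-pocket would reach $850 + $17181 = $18031, above the $8900 maximum, so the member pays only $8900 − $850 = $8050.

$8050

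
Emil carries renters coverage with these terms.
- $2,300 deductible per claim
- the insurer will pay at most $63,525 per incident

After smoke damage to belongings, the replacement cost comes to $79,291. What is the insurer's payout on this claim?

After the deductible, $79,291 − $2,300 = $76,991 remains.
The $63,525 per-incident cap binds; insurer pays $63,525.

$63,525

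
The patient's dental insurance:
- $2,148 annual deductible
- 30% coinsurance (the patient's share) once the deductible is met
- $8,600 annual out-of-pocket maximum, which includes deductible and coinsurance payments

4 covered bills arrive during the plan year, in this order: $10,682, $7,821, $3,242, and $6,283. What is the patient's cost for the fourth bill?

$572.90

Bill 1, $10,682: $2,148 to deductible, leaving $8,534; coinsurance $8,534 × 30% = $2,560.20. Patient owes $4,708.20 (running OOP $4,708.20).
Bill 2, $7,821: 30% coinsurance on $7,821 = $2,346.30. Patient pays $2,346.30; OOP now $7,054.50.
Bill 3, $3,242: deductible met; 30% of $3,242 = $972.60. Patient pays $972.60; OOP now $8,027.10.
Bill 4, $6,283: 30% coinsurance on $6,283 = $1,884.90. Adding that to $8,027.10 gives $9,912, past the $8,600 cap; patient pays only $8,600 − $8,027.10 = $572.90.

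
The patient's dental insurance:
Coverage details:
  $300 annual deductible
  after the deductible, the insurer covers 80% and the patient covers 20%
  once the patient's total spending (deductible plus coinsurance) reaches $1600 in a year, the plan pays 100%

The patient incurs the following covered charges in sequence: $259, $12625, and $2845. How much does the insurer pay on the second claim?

#1 ($259): all of it applies to the deductible. Patient pays $259; OOP now $259. Plan pays $259 − $259 = $0.
#2 ($12625): $41 to deductible, leaving $12584; 20% of $12584 = $2516.80. Claim cost before the cap: $41 + $2516.80 = $2557.80. OOP would hit $2816.80 > $1600, so the cap limits the patient to $1600 − $259 = $1341. Insurer: $12625 − $1341 = $11284.

$11284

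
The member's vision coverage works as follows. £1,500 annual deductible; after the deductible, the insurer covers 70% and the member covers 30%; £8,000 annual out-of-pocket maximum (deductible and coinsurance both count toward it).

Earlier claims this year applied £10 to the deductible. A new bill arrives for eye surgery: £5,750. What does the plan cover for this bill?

£2,982

£10 of the £1,500 deductible is already met, leaving £1,490.
That leaves £5,750 − £1,490 = £4,260 for coinsurance.
Member's 30% share of £4,260 is £1,278.
That puts the member's cost at £1,490 + £1,278 = £2,768 before any cap.
Cumulative spending £10 + £2,768 = £2,778 stays under the £8,000 maximum.
The plan picks up £5,750 − £2,768 = £2,982.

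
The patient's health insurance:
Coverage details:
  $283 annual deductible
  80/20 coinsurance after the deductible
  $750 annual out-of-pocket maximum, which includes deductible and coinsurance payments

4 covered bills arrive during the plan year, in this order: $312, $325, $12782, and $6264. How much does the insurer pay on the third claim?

$12385.80

Claim 1 — $312: $283 to deductible, leaving $29; patient's 20% is $5.80. Patient owes $288.80 (running OOP $288.80). Plan pays $312 − $288.80 = $23.20.
Claim 2 — $325: deductible already satisfied, so patient's share is 20% × $325 = $65. Patient owes $65 (running OOP $353.80). Insurer: $325 − $65 = $260.
Claim 3 — $12782: deductible already satisfied, so patient's share is 20% × $12782 = $2556.40. OOP would hit $2910.20 > $750, so the cap limits the patient to $750 − $353.80 = $396.20. Plan pays $12782 − $396.20 = $12385.80.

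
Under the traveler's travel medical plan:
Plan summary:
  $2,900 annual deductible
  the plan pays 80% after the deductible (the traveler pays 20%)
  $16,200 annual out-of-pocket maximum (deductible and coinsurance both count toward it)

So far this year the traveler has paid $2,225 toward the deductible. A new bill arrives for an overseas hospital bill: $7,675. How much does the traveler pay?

$2,075

Deductible still to meet: $2,900 − $2,225 = $675.
After the $675 deductible portion, $7,675 − $675 = $7,000 is subject to coinsurance.
Coinsurance: $7,000 × 20% = $1,400.
So the traveler owes $675 + $1,400 = $2,075 before any cap.
Cumulative spending $2,225 + $2,075 = $4,300 stays under the $16,200 maximum.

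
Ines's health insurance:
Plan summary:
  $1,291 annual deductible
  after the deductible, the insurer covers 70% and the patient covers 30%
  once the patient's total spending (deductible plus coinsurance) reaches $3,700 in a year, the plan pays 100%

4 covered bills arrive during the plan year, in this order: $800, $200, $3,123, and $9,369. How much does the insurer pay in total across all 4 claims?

Claim 1 ($800): fully absorbed by the deductible. Cost to patient: $800. OOP to date $800. Insurer: $800 − $800 = $0.
Claim 2 ($200): entire amount goes to the deductible. Cost to patient: $200. OOP to date $1,000. Insurer: $200 − $200 = $0.
Claim 3 ($3,123): $291 finishes the deductible; $2,832 goes to coinsurance; 30% of $2,832 = $849.60. Cost to patient: $1,140.60. OOP to date $2,140.60. Plan pays $3,123 − $1,140.60 = $1,982.40.
Claim 4 ($9,369): deductible already satisfied, so patient's share is 30% × $9,369 = $2,810.70. Adding that to $2,140.60 gives $4,951.30, past the $3,700 cap; patient pays only $3,700 − $2,140.60 = $1,559.40. Plan pays $9,369 − $1,559.40 = $7,809.60.
Insurer total: $0 + $0 + $1,982.40 + $7,809.60 = $9,792.

$9,792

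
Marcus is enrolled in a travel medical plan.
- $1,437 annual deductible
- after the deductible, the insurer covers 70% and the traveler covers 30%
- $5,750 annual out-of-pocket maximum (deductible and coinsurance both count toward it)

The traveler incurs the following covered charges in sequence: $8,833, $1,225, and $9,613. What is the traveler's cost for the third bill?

Claim 1 — $8,833: $1,437 finishes the deductible; $7,396 goes to coinsurance; 30% of $7,396 = $2,218.80. Traveler pays $3,655.80; OOP now $3,655.80.
Claim 2 — $1,225: deductible met; 30% of $1,225 = $367.50. Traveler pays $367.50; OOP now $4,023.30.
Claim 3 — $9,613: deductible already satisfied, so traveler's share is 30% × $9,613 = $2,883.90. OOP would hit $6,907.20 > $5,750, so the cap limits the traveler to $5,750 − $4,023.30 = $1,726.70.

$1,726.70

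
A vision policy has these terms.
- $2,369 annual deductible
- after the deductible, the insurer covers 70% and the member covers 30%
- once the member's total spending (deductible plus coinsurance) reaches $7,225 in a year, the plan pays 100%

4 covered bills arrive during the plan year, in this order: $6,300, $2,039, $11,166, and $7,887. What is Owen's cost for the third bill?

$3,065

Claim 1 — $6,300: $2,369 to deductible, leaving $3,931; coinsurance $3,931 × 30% = $1,179.30. Member owes $3,548.30 (running OOP $3,548.30).
Claim 2 — $2,039: 30% coinsurance on $2,039 = $611.70. Member pays $611.70; OOP now $4,160.
Claim 3 — $11,166: 30% coinsurance on $11,166 = $3,349.80. That would push OOP to $7,509.80, over the $7,225 cap, so member pays $7,225 − $4,160 = $3,065.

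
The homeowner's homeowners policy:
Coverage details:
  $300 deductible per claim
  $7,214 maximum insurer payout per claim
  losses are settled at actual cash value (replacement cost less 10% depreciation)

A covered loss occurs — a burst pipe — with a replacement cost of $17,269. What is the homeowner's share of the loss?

$10,055

At 10% depreciation, ACV = $17,269 − $1,726.90 = $15,542.10.
After the deductible, $15,542.10 − $300 = $15,242.10 remains.
$15,242.10 exceeds the $7,214 limit, so the insurer pays the limit: $7,214.
The homeowner bears the rest of the original loss: $17,269 − $7,214 = $10,055.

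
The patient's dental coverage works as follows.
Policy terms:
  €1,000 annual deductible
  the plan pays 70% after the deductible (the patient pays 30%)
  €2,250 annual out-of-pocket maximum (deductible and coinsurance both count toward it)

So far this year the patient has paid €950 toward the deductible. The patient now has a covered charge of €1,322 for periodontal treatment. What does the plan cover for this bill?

€890.40

Remaining deductible: €1,000 − €950 = €50.
The remaining €1,272 (= €1,322 − €50) moves to coinsurance.
Coinsurance: €1,272 × 30% = €381.60.
So the patient owes €50 + €381.60 = €431.60 before any cap.
Cumulative spending €950 + €431.60 = €1,381.60 stays under the €2,250 maximum.
The insurer covers the remainder: €1,322 − €431.60 = €890.40.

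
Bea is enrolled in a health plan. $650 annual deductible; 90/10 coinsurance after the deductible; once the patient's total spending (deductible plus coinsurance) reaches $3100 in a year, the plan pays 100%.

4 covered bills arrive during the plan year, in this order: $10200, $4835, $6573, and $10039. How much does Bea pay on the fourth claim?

$354.20

Bill 1, $10200: deductible takes $650, $9550 remains; coinsurance $9550 × 10% = $955. Patient owes $1605 (running OOP $1605).
Bill 2, $4835: deductible already satisfied, so patient's share is 10% × $4835 = $483.50. Patient owes $483.50 (running OOP $2088.50).
Bill 3, $6573: deductible met; 10% of $6573 = $657.30. Cost to patient: $657.30. OOP to date $2745.80.
Bill 4, $10039: deductible already satisfied, so patient's share is 10% × $10039 = $1003.90. Adding that to $2745.80 gives $3749.70, past the $3100 cap; patient pays only $3100 − $2745.80 = $354.20.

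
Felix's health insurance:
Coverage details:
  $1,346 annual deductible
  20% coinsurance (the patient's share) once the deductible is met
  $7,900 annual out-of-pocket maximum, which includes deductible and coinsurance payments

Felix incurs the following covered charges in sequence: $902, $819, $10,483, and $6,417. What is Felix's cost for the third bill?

$2,096.60

Bill 1, $902: entire amount goes to the deductible. Patient owes $902 (running OOP $902).
Bill 2, $819: $444 to deductible, leaving $375; coinsurance $375 × 20% = $75. Cost to patient: $519. OOP to date $1,421.
Bill 3, $10,483: 20% coinsurance on $10,483 = $2,096.60. Cost to patient: $2,096.60. OOP to date $3,517.60.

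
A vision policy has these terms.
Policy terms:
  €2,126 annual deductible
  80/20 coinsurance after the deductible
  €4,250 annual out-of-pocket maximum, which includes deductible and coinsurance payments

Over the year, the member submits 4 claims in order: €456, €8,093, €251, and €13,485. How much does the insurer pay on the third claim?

Bill 1, €456: entire amount goes to the deductible. Cost to member: €456. OOP to date €456. Insurer: €456 − €456 = €0.
Bill 2, €8,093: €1,670 finishes the deductible; €6,423 goes to coinsurance; 20% of €6,423 = €1,284.60. Member owes €2,954.60 (running OOP €3,410.60). Plan pays €8,093 − €2,954.60 = €5,138.40.
Bill 3, €251: deductible met; 20% of €251 = €50.20. Member pays €50.20; OOP now €3,460.80. Plan pays €251 − €50.20 = €200.80.

€200.80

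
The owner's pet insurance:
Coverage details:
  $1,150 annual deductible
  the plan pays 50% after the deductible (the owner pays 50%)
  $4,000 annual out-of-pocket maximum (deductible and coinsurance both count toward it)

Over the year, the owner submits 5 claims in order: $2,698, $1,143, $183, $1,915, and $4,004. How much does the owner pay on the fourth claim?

#1 ($2,698): deductible takes $1,150, $1,548 remains; 50% of $1,548 = $774. Cost to owner: $1,924. OOP to date $1,924.
#2 ($1,143): 50% coinsurance on $1,143 = $571.50. Owner pays $571.50; OOP now $2,495.50.
#3 ($183): 50% coinsurance on $183 = $91.50. Owner pays $91.50; OOP now $2,587.
#4 ($1,915): deductible already satisfied, so owner's share is 50% × $1,915 = $957.50. Cost to owner: $957.50. OOP to date $3,544.50.

$957.50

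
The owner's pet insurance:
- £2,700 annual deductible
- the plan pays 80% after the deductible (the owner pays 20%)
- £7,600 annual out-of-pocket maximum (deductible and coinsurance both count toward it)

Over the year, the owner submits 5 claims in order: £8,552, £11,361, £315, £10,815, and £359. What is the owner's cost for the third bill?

Claim 1 — £8,552: £2,700 finishes the deductible; £5,852 goes to coinsurance; owner's 20% is £1,170.40. Owner owes £3,870.40 (running OOP £3,870.40).
Claim 2 — £11,361: 20% coinsurance on £11,361 = £2,272.20. Cost to owner: £2,272.20. OOP to date £6,142.60.
Claim 3 — £315: deductible met; 20% of £315 = £63. Cost to owner: £63. OOP to date £6,205.60.

£63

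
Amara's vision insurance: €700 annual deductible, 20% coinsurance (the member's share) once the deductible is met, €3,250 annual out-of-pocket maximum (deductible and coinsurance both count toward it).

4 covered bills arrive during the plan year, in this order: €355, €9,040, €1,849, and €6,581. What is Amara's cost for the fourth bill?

€441.20

Bill 1, €355: all of it applies to the deductible. Member pays €355; OOP now €355.
Bill 2, €9,040: €345 finishes the deductible; €8,695 goes to coinsurance; coinsurance €8,695 × 20% = €1,739. Member owes €2,084 (running OOP €2,439).
Bill 3, €1,849: deductible met; 20% of €1,849 = €369.80. Member owes €369.80 (running OOP €2,808.80).
Bill 4, €6,581: 20% coinsurance on €6,581 = €1,316.20. OOP would hit €4,125 > €3,250, so the cap limits the member to €3,250 − €2,808.80 = €441.20.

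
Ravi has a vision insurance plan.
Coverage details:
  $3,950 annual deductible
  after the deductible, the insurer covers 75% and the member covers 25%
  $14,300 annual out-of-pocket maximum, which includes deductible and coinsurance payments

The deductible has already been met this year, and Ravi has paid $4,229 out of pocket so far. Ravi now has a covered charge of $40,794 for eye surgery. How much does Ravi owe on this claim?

The deductible is already satisfied, so the full bill goes to coinsurance.
Member's 25% share of $40,794 is $10,198.50.
Adding $10,198.50 to the $4,229 already spent would give $14,427.50, which exceeds the $14,300 cap; the member pays just $14,300 − $4,229 = $10,071.

$10,071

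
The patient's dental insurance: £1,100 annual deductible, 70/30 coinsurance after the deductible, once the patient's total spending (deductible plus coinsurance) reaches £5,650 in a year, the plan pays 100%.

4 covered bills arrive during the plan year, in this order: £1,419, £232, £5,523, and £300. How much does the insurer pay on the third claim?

£3,866.10

Claim 1 — £1,419: £1,100 to deductible, leaving £319; 30% of £319 = £95.70. Patient pays £1,195.70; OOP now £1,195.70. Insurer: £1,419 − £1,195.70 = £223.30.
Claim 2 — £232: deductible already satisfied, so patient's share is 30% × £232 = £69.60. Cost to patient: £69.60. OOP to date £1,265.30. Insurer: £232 − £69.60 = £162.40.
Claim 3 — £5,523: 30% coinsurance on £5,523 = £1,656.90. Patient pays £1,656.90; OOP now £2,922.20. Insurer: £5,523 − £1,656.90 = £3,866.10.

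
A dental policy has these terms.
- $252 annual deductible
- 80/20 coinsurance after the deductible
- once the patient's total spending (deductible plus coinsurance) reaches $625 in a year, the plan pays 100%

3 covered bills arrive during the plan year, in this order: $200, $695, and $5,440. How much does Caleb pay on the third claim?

$244.40

Bill 1, $200: fully absorbed by the deductible. Patient pays $200; OOP now $200.
Bill 2, $695: $52 finishes the deductible; $643 goes to coinsurance; coinsurance $643 × 20% = $128.60. Patient owes $180.60 (running OOP $380.60).
Bill 3, $5,440: deductible already satisfied, so patient's share is 20% × $5,440 = $1,088. Adding that to $380.60 gives $1,468.60, past the $625 cap; patient pays only $625 − $380.60 = $244.40.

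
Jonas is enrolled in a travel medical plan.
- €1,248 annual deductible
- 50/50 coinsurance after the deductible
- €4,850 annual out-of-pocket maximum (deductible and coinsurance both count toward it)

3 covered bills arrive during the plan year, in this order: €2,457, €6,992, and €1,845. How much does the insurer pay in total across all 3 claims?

€6,444

Claim 1 (€2,457): €1,248 to deductible, leaving €1,209; coinsurance €1,209 × 50% = €604.50. Traveler owes €1,852.50 (running OOP €1,852.50). Insurer: €2,457 − €1,852.50 = €604.50.
Claim 2 (€6,992): 50% coinsurance on €6,992 = €3,496. Adding that to €1,852.50 gives €5,348.50, past the €4,850 cap; traveler pays only €4,850 − €1,852.50 = €2,997.50. Plan pays €6,992 − €2,997.50 = €3,994.50.
Claim 3 (€1,845): deductible already satisfied, so traveler's share is 50% × €1,845 = €922.50. OOP would hit €5,772.50 > €4,850, so the cap limits the traveler to €4,850 − €4,850 = €0. Plan pays €1,845 − €0 = €1,845.
Insurer total = bills − traveler's total = €11,294 − €4,850 = €6,444.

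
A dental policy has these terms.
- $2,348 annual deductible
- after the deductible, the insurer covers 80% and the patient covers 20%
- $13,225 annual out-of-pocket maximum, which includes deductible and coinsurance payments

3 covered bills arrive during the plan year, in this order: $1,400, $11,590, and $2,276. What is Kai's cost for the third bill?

$455.20

Claim 1 ($1,400): entire amount goes to the deductible. Patient owes $1,400 (running OOP $1,400).
Claim 2 ($11,590): deductible takes $948, $10,642 remains; 20% of $10,642 = $2,128.40. Patient owes $3,076.40 (running OOP $4,476.40).
Claim 3 ($2,276): deductible met; 20% of $2,276 = $455.20. Patient pays $455.20; OOP now $4,931.60.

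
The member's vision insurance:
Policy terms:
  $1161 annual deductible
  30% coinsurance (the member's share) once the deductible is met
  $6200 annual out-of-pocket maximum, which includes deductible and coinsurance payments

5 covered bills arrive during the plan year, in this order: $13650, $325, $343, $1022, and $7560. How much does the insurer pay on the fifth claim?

Claim 1 — $13650: $1161 to deductible, leaving $12489; 30% of $12489 = $3746.70. Member owes $4907.70 (running OOP $4907.70). Plan pays $13650 − $4907.70 = $8742.30.
Claim 2 — $325: deductible already satisfied, so member's share is 30% × $325 = $97.50. Member pays $97.50; OOP now $5005.20. Plan pays $325 − $97.50 = $227.50.
Claim 3 — $343: deductible met; 30% of $343 = $102.90. Member pays $102.90; OOP now $5108.10. Insurer: $343 − $102.90 = $240.10.
Claim 4 — $1022: deductible already satisfied, so member's share is 30% × $1022 = $306.60. Member pays $306.60; OOP now $5414.70. Plan pays $1022 − $306.60 = $715.40.
Claim 5 — $7560: deductible met; 30% of $7560 = $2268. That would push OOP to $7682.70, over the $6200 cap, so member pays $6200 − $5414.70 = $785.30. Insurer: $7560 − $785.30 = $6774.70.

$6774.70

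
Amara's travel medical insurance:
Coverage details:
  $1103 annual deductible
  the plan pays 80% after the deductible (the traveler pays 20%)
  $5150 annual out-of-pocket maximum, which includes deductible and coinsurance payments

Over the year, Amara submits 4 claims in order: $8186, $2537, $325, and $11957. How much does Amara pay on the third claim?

#1 ($8186): deductible takes $1103, $7083 remains; coinsurance $7083 × 20% = $1416.60. Traveler pays $2519.60; OOP now $2519.60.
#2 ($2537): deductible already satisfied, so traveler's share is 20% × $2537 = $507.40. Traveler owes $507.40 (running OOP $3027).
#3 ($325): 20% coinsurance on $325 = $65. Cost to traveler: $65. OOP to date $3092.

$65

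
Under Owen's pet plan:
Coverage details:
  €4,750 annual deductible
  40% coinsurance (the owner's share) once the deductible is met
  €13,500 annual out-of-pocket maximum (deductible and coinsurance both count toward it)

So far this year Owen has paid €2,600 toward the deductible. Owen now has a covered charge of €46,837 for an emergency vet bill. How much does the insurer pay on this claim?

Remaining deductible: €4,750 − €2,600 = €2,150.
The remaining €44,687 (= €46,837 − €2,150) moves to coinsurance.
40% of €44,687 = €17,874.80 falls to the owner.
So the owner owes €2,150 + €17,874.80 = €20,024.80 before any cap.
Adding €20,024.80 to the €2,600 already spent would give €22,624.80, which exceeds the €13,500 cap; the owner pays just €13,500 − €2,600 = €10,900.
The plan picks up €46,837 − €10,900 = €35,937.

€35,937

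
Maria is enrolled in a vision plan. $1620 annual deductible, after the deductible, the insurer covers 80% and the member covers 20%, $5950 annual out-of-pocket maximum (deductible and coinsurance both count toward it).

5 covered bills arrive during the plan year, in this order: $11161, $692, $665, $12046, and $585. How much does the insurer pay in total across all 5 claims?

$19199

#1 ($11161): deductible takes $1620, $9541 remains; coinsurance $9541 × 20% = $1908.20. Member pays $3528.20; OOP now $3528.20. Plan pays $11161 − $3528.20 = $7632.80.
#2 ($692): deductible met; 20% of $692 = $138.40. Cost to member: $138.40. OOP to date $3666.60. Plan pays $692 − $138.40 = $553.60.
#3 ($665): deductible already satisfied, so member's share is 20% × $665 = $133. Cost to member: $133. OOP to date $3799.60. Plan pays $665 − $133 = $532.
#4 ($12046): deductible already satisfied, so member's share is 20% × $12046 = $2409.20. OOP would hit $6208.80 > $5950, so the cap limits the member to $5950 − $3799.60 = $2150.40. Insurer: $12046 − $2150.40 = $9895.60.
#5 ($585): deductible already satisfied, so member's share is 20% × $585 = $117. Adding that to $5950 gives $6067, past the $5950 cap; member pays only $5950 − $5950 = $0. Plan pays $585 − $0 = $585.
Insurer total = bills − member's total = $25149 − $5950 = $19199.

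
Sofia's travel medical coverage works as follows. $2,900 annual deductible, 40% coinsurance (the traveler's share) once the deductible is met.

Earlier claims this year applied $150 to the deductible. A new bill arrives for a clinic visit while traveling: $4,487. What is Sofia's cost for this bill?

$3,444.80

Deductible still to meet: $2,900 − $150 = $2,750.
After the $2,750 deductible portion, $4,487 − $2,750 = $1,737 is subject to coinsurance.
Coinsurance: $1,737 × 40% = $694.80.
That puts the traveler's cost at $2,750 + $694.80 = $3,444.80.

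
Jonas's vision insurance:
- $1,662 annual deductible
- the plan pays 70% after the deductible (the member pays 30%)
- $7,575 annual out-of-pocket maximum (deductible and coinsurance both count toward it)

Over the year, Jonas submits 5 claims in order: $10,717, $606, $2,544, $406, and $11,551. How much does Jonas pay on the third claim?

Claim 1 — $10,717: $1,662 finishes the deductible; $9,055 goes to coinsurance; member's 30% is $2,716.50. Member pays $4,378.50; OOP now $4,378.50.
Claim 2 — $606: deductible met; 30% of $606 = $181.80. Member pays $181.80; OOP now $4,560.30.
Claim 3 — $2,544: deductible met; 30% of $2,544 = $763.20. Member owes $763.20 (running OOP $5,323.50).

$763.20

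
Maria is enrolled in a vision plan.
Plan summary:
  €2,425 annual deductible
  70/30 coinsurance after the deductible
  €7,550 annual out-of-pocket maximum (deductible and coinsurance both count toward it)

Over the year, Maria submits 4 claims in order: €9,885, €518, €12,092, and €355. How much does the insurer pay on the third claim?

€9,360.40

Bill 1, €9,885: deductible takes €2,425, €7,460 remains; 30% of €7,460 = €2,238. Cost to member: €4,663. OOP to date €4,663. Insurer: €9,885 − €4,663 = €5,222.
Bill 2, €518: 30% coinsurance on €518 = €155.40. Member owes €155.40 (running OOP €4,818.40). Plan pays €518 − €155.40 = €362.60.
Bill 3, €12,092: deductible met; 30% of €12,092 = €3,627.60. That would push OOP to €8,446, over the €7,550 cap, so member pays €7,550 − €4,818.40 = €2,731.60. Plan pays €12,092 − €2,731.60 = €9,360.40.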